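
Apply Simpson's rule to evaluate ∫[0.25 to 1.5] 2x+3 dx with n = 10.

f(x) = 2x+3
a = 0.25, b = 1.5, n = 10
h = (b - a)/n = 0.125000

Simpson's rule: (h/3)[f(x₀) + 4f(x₁) + 2f(x₂) + ... + f(xₙ)]

x_0 = 0.2500, f(x_0) = 3.500000, coefficient = 1
x_1 = 0.3750, f(x_1) = 3.750000, coefficient = 4
x_2 = 0.5000, f(x_2) = 4.000000, coefficient = 2
x_3 = 0.6250, f(x_3) = 4.250000, coefficient = 4
x_4 = 0.7500, f(x_4) = 4.500000, coefficient = 2
x_5 = 0.8750, f(x_5) = 4.750000, coefficient = 4
x_6 = 1.0000, f(x_6) = 5.000000, coefficient = 2
x_7 = 1.1250, f(x_7) = 5.250000, coefficient = 4
x_8 = 1.2500, f(x_8) = 5.500000, coefficient = 2
x_9 = 1.3750, f(x_9) = 5.750000, coefficient = 4
x_10 = 1.5000, f(x_10) = 6.000000, coefficient = 1

I ≈ (0.125000/3) × 142.500000 = 5.937500
Exact value: 5.937500
Error: 0.000000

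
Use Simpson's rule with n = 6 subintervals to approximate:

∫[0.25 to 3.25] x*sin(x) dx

f(x) = x*sin(x)
a = 0.25, b = 3.25, n = 6
h = (b - a)/n = 0.500000

Simpson's rule: (h/3)[f(x₀) + 4f(x₁) + 2f(x₂) + ... + f(xₙ)]

x_0 = 0.2500, f(x_0) = 0.061851, coefficient = 1
x_1 = 0.7500, f(x_1) = 0.511229, coefficient = 4
x_2 = 1.2500, f(x_2) = 1.186231, coefficient = 2
x_3 = 1.7500, f(x_3) = 1.721975, coefficient = 4
x_4 = 2.2500, f(x_4) = 1.750665, coefficient = 2
x_5 = 2.7500, f(x_5) = 1.049568, coefficient = 4
x_6 = 3.2500, f(x_6) = -0.351634, coefficient = 1

I ≈ (0.500000/3) × 18.715097 = 3.119183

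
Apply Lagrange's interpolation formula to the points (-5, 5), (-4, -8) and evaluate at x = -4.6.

Lagrange interpolation formula:
P(x) = Σ yᵢ × Lᵢ(x)
where Lᵢ(x) = Π_{j≠i} (x - xⱼ)/(xᵢ - xⱼ)

L_0(-4.6) = (-4.6 - (-4))/(-5 - (-4)) = 0.600000
L_1(-4.6) = (-4.6 - (-5))/(-4 - (-5)) = 0.400000

P(-4.6) = 5×L_0(-4.6) + (-8)×L_1(-4.6)
P(-4.6) = -0.200000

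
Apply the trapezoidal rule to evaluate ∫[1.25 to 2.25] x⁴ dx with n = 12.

f(x) = x⁴
a = 1.25, b = 2.25, n = 12
h = (b - a)/n = 0.083333

Trapezoidal rule: (h/2)[f(x₀) + 2f(x₁) + 2f(x₂) + ... + f(xₙ)]

x_0 = 1.2500, f(x_0) = 2.441406, coefficient = 1
x_1 = 1.3333, f(x_1) = 3.160494, coefficient = 2
x_2 = 1.4167, f(x_2) = 4.027826, coefficient = 2
x_3 = 1.5000, f(x_3) = 5.062500, coefficient = 2
x_4 = 1.5833, f(x_4) = 6.284770, coefficient = 2
x_5 = 1.6667, f(x_5) = 7.716049, coefficient = 2
x_6 = 1.7500, f(x_6) = 9.378906, coefficient = 2
x_7 = 1.8333, f(x_7) = 11.297068, coefficient = 2
x_8 = 1.9167, f(x_8) = 13.495419, coefficient = 2
x_9 = 2.0000, f(x_9) = 16.000000, coefficient = 2
x_10 = 2.0833, f(x_10) = 18.838011, coefficient = 2
x_11 = 2.1667, f(x_11) = 22.037809, coefficient = 2
x_12 = 2.2500, f(x_12) = 25.628906, coefficient = 1

I ≈ (0.083333/2) × 262.668017 = 10.944501
Exact value: 10.922656
Error: 0.021844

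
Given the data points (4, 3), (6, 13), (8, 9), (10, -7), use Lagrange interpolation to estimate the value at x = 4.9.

Lagrange interpolation formula:
P(x) = Σ yᵢ × Lᵢ(x)
where Lᵢ(x) = Π_{j≠i} (x - xⱼ)/(xᵢ - xⱼ)

L_0(4.9) = (4.9 - 6)/(4 - 6) × (4.9 - 8)/(4 - 8) × (4.9 - 10)/(4 - 10) = 0.362312
L_1(4.9) = (4.9 - 4)/(6 - 4) × (4.9 - 8)/(6 - 8) × (4.9 - 10)/(6 - 10) = 0.889313
L_2(4.9) = (4.9 - 4)/(8 - 4) × (4.9 - 6)/(8 - 6) × (4.9 - 10)/(8 - 10) = -0.315563
L_3(4.9) = (4.9 - 4)/(10 - 4) × (4.9 - 6)/(10 - 6) × (4.9 - 8)/(10 - 8) = 0.063937

P(4.9) = 3×L_0(4.9) + 13×L_1(4.9) + 9×L_2(4.9) + (-7)×L_3(4.9)
P(4.9) = 9.360375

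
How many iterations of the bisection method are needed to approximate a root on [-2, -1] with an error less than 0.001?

We need (b-a)/2^n ≤ 0.001
(-1 - (-2))/2^n ≤ 0.001
1/2^n ≤ 0.001
2^n ≥ 1000
n ≥ log₂(1000) = 9.97
n ≥ 10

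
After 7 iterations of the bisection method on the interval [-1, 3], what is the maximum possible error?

Bisection error bound: |error| ≤ (b-a)/2^n
|error| ≤ (3 - (-1))/2^7 = 4/2^7
|error| ≤ 0.0312500000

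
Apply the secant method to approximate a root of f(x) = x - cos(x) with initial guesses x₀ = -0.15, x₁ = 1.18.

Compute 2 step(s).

f(x) = x - cos(x)
x₀ = -0.15, x₁ = 1.18

Secant formula: x_{n+1} = x_n - f(x_n)(x_n - x_{n-1})/(f(x_n) - f(x_{n-1}))

Iteration 1:
  f(-0.150000) = -1.138771
  f(1.180000) = 0.799075
  x_2 = 1.180000 - 0.799075×(1.180000 - (-0.150000))/(0.799075 - (-1.138771))
       = 0.631572
Iteration 2:
  f(1.180000) = 0.799075
  f(0.631572) = -0.175529
  x_3 = 0.631572 - (-0.175529)×(0.631572 - 1.180000)/(-0.175529 - 0.799075)
       = 0.730345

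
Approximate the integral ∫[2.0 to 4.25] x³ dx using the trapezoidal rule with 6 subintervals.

f(x) = x³
a = 2.0, b = 4.25, n = 6
h = (b - a)/n = 0.375000

Trapezoidal rule: (h/2)[f(x₀) + 2f(x₁) + 2f(x₂) + ... + f(xₙ)]

x_0 = 2.0000, f(x_0) = 8.000000, coefficient = 1
x_1 = 2.3750, f(x_1) = 13.396484, coefficient = 2
x_2 = 2.7500, f(x_2) = 20.796875, coefficient = 2
x_3 = 3.1250, f(x_3) = 30.517578, coefficient = 2
x_4 = 3.5000, f(x_4) = 42.875000, coefficient = 2
x_5 = 3.8750, f(x_5) = 58.185547, coefficient = 2
x_6 = 4.2500, f(x_6) = 76.765625, coefficient = 1

I ≈ (0.375000/2) × 416.308594 = 78.057861
Exact value: 77.563477
Error: 0.494385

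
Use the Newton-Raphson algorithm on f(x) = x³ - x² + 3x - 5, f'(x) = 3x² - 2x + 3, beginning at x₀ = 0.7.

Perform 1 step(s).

f(x) = x³ - x² + 3x - 5
f'(x) = 3x² - 2x + 3
x₀ = 0.7

Newton-Raphson formula: x_{n+1} = x_n - f(x_n)/f'(x_n)

Iteration 1:
  f(0.700000) = -3.047000
  f'(0.700000) = 3.070000
  x_1 = 0.700000 - (-3.047000)/3.070000 = 1.692508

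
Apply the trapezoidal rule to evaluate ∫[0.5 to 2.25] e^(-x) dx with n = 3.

f(x) = e^(-x)
a = 0.5, b = 2.25, n = 3
h = (b - a)/n = 0.583333

Trapezoidal rule: (h/2)[f(x₀) + 2f(x₁) + 2f(x₂) + ... + f(xₙ)]

x_0 = 0.5000, f(x_0) = 0.606531, coefficient = 1
x_1 = 1.0833, f(x_1) = 0.338465, coefficient = 2
x_2 = 1.6667, f(x_2) = 0.188876, coefficient = 2
x_3 = 2.2500, f(x_3) = 0.105399, coefficient = 1

I ≈ (0.583333/2) × 1.766612 = 0.515262
Exact value: 0.501131
Error: 0.014130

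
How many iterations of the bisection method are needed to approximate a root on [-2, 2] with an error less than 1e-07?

We need (b-a)/2^n ≤ 1e-07
(2 - (-2))/2^n ≤ 1e-07
4/2^n ≤ 1e-07
2^n ≥ 40000000
n ≥ log₂(40000000) = 25.25
n ≥ 26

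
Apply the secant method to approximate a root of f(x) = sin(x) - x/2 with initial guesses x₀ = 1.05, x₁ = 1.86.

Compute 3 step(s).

f(x) = sin(x) - x/2
x₀ = 1.05, x₁ = 1.86

Secant formula: x_{n+1} = x_n - f(x_n)(x_n - x_{n-1})/(f(x_n) - f(x_{n-1}))

Iteration 1:
  f(1.050000) = 0.342423
  f(1.860000) = 0.028471
  x_2 = 1.860000 - 0.028471×(1.860000 - 1.050000)/(0.028471 - 0.342423)
       = 1.933456
Iteration 2:
  f(1.860000) = 0.028471
  f(1.933456) = -0.031772
  x_3 = 1.933456 - (-0.031772)×(1.933456 - 1.860000)/(-0.031772 - 0.028471)
       = 1.894716
Iteration 3:
  f(1.933456) = -0.031772
  f(1.894716) = 0.000637
  x_4 = 1.894716 - 0.000637×(1.894716 - 1.933456)/(0.000637 - (-0.031772))
       = 1.895478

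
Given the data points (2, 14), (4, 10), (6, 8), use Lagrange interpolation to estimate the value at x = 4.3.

Lagrange interpolation formula:
P(x) = Σ yᵢ × Lᵢ(x)
where Lᵢ(x) = Π_{j≠i} (x - xⱼ)/(xᵢ - xⱼ)

L_0(4.3) = (4.3 - 4)/(2 - 4) × (4.3 - 6)/(2 - 6) = -0.063750
L_1(4.3) = (4.3 - 2)/(4 - 2) × (4.3 - 6)/(4 - 6) = 0.977500
L_2(4.3) = (4.3 - 2)/(6 - 2) × (4.3 - 4)/(6 - 4) = 0.086250

P(4.3) = 14×L_0(4.3) + 10×L_1(4.3) + 8×L_2(4.3)
P(4.3) = 9.572500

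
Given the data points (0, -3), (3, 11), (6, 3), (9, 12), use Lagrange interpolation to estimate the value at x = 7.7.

Lagrange interpolation formula:
P(x) = Σ yᵢ × Lᵢ(x)
where Lᵢ(x) = Π_{j≠i} (x - xⱼ)/(xᵢ - xⱼ)

L_0(7.7) = (7.7 - 3)/(0 - 3) × (7.7 - 6)/(0 - 6) × (7.7 - 9)/(0 - 9) = 0.064117
L_1(7.7) = (7.7 - 0)/(3 - 0) × (7.7 - 6)/(3 - 6) × (7.7 - 9)/(3 - 9) = -0.315130
L_2(7.7) = (7.7 - 0)/(6 - 0) × (7.7 - 3)/(6 - 3) × (7.7 - 9)/(6 - 9) = 0.871241
L_3(7.7) = (7.7 - 0)/(9 - 0) × (7.7 - 3)/(9 - 3) × (7.7 - 6)/(9 - 6) = 0.379772

P(7.7) = (-3)×L_0(7.7) + 11×L_1(7.7) + 3×L_2(7.7) + 12×L_3(7.7)
P(7.7) = 3.512204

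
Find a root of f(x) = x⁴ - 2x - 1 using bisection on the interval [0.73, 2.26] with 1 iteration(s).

f(x) = x⁴ - 2x - 1
Initial interval: [0.73, 2.26]

Iteration 1:
  c_1 = (0.730000 + 2.260000)/2 = 1.495000
  f(c_1) = f(1.495000) = 1.005337
  f(a) × f(c) < 0, new interval: [0.730000, 1.495000]

After 1 iteration(s), the approximation is c_1 = 1.495000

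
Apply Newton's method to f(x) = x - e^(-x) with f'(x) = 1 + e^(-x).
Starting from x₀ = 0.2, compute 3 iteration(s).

f(x) = x - e^(-x)
f'(x) = 1 + e^(-x)
x₀ = 0.2

Newton-Raphson formula: x_{n+1} = x_n - f(x_n)/f'(x_n)

Iteration 1:
  f(0.200000) = -0.618731
  f'(0.200000) = 1.818731
  x_1 = 0.200000 - (-0.618731)/1.818731 = 0.540199
Iteration 2:
  f(0.540199) = -0.042433
  f'(0.540199) = 1.582632
  x_2 = 0.540199 - (-0.042433)/1.582632 = 0.567011
Iteration 3:
  f(0.567011) = -0.000208
  f'(0.567011) = 1.567218
  x_3 = 0.567011 - (-0.000208)/1.567218 = 0.567143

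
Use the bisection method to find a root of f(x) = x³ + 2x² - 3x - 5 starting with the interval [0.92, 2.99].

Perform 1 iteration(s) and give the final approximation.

f(x) = x³ + 2x² - 3x - 5
Initial interval: [0.92, 2.99]

Iteration 1:
  c_1 = (0.920000 + 2.990000)/2 = 1.955000
  f(c_1) = f(1.955000) = 4.251109
  f(a) × f(c) < 0, new interval: [0.920000, 1.955000]

After 1 iteration(s), the approximation is c_1 = 1.955000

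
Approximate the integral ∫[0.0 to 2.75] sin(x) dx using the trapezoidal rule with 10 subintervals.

f(x) = sin(x)
a = 0.0, b = 2.75, n = 10
h = (b - a)/n = 0.275000

Trapezoidal rule: (h/2)[f(x₀) + 2f(x₁) + 2f(x₂) + ... + f(xₙ)]

x_0 = 0.0000, f(x_0) = 0.000000, coefficient = 1
x_1 = 0.2750, f(x_1) = 0.271547, coefficient = 2
x_2 = 0.5500, f(x_2) = 0.522687, coefficient = 2
x_3 = 0.8250, f(x_3) = 0.734548, coefficient = 2
x_4 = 1.1000, f(x_4) = 0.891207, coefficient = 2
x_5 = 1.3750, f(x_5) = 0.980893, coefficient = 2
x_6 = 1.6500, f(x_6) = 0.996865, coefficient = 2
x_7 = 1.9250, f(x_7) = 0.937923, coefficient = 2
x_8 = 2.2000, f(x_8) = 0.808496, coefficient = 2
x_9 = 2.4750, f(x_9) = 0.618312, coefficient = 2
x_10 = 2.7500, f(x_10) = 0.381661, coefficient = 1

I ≈ (0.275000/2) × 13.906618 = 1.912160
Exact value: 1.924302
Error: 0.012142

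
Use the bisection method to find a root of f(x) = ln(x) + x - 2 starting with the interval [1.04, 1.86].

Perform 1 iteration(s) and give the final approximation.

f(x) = ln(x) + x - 2
Initial interval: [1.04, 1.86]

Iteration 1:
  c_1 = (1.040000 + 1.860000)/2 = 1.450000
  f(c_1) = f(1.450000) = -0.178436
  f(a) × f(c) ≥ 0, new interval: [1.450000, 1.860000]

After 1 iteration(s), the approximation is c_1 = 1.450000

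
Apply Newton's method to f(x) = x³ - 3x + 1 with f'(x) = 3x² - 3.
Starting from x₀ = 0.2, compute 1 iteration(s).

f(x) = x³ - 3x + 1
f'(x) = 3x² - 3
x₀ = 0.2

Newton-Raphson formula: x_{n+1} = x_n - f(x_n)/f'(x_n)

Iteration 1:
  f(0.200000) = 0.408000
  f'(0.200000) = -2.880000
  x_1 = 0.200000 - 0.408000/(-2.880000) = 0.341667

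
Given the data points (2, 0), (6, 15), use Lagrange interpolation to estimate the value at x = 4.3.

Lagrange interpolation formula:
P(x) = Σ yᵢ × Lᵢ(x)
where Lᵢ(x) = Π_{j≠i} (x - xⱼ)/(xᵢ - xⱼ)

L_0(4.3) = (4.3 - 6)/(2 - 6) = 0.425000
L_1(4.3) = (4.3 - 2)/(6 - 2) = 0.575000

P(4.3) = 0×L_0(4.3) + 15×L_1(4.3)
P(4.3) = 8.625000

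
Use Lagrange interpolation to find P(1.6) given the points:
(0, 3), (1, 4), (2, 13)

Lagrange interpolation formula:
P(x) = Σ yᵢ × Lᵢ(x)
where Lᵢ(x) = Π_{j≠i} (x - xⱼ)/(xᵢ - xⱼ)

L_0(1.6) = (1.6 - 1)/(0 - 1) × (1.6 - 2)/(0 - 2) = -0.120000
L_1(1.6) = (1.6 - 0)/(1 - 0) × (1.6 - 2)/(1 - 2) = 0.640000
L_2(1.6) = (1.6 - 0)/(2 - 0) × (1.6 - 1)/(2 - 1) = 0.480000

P(1.6) = 3×L_0(1.6) + 4×L_1(1.6) + 13×L_2(1.6)
P(1.6) = 8.440000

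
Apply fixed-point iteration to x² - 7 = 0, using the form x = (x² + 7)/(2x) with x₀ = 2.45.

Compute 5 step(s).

Equation: x² - 7 = 0
Fixed-point form: x = (x² + 7)/(2x)
x₀ = 2.45

x_1 = g(2.450000) = 2.653571
x_2 = g(2.653571) = 2.645763
x_3 = g(2.645763) = 2.645751
x_4 = g(2.645751) = 2.645751
x_5 = g(2.645751) = 2.645751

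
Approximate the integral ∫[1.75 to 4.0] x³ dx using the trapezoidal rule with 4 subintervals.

f(x) = x³
a = 1.75, b = 4.0, n = 4
h = (b - a)/n = 0.562500

Trapezoidal rule: (h/2)[f(x₀) + 2f(x₁) + 2f(x₂) + ... + f(xₙ)]

x_0 = 1.7500, f(x_0) = 5.359375, coefficient = 1
x_1 = 2.3125, f(x_1) = 12.366455, coefficient = 2
x_2 = 2.8750, f(x_2) = 23.763672, coefficient = 2
x_3 = 3.4375, f(x_3) = 40.618896, coefficient = 2
x_4 = 4.0000, f(x_4) = 64.000000, coefficient = 1

I ≈ (0.562500/2) × 222.857422 = 62.678650
Exact value: 61.655273
Error: 1.023376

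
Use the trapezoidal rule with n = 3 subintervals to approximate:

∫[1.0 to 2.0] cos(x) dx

f(x) = cos(x)
a = 1.0, b = 2.0, n = 3
h = (b - a)/n = 0.333333

Trapezoidal rule: (h/2)[f(x₀) + 2f(x₁) + 2f(x₂) + ... + f(xₙ)]

x_0 = 1.0000, f(x_0) = 0.540302, coefficient = 1
x_1 = 1.3333, f(x_1) = 0.235238, coefficient = 2
x_2 = 1.6667, f(x_2) = -0.095724, coefficient = 2
x_3 = 2.0000, f(x_3) = -0.416147, coefficient = 1

I ≈ (0.333333/2) × 0.403184 = 0.067197
Exact value: 0.067826
Error: 0.000629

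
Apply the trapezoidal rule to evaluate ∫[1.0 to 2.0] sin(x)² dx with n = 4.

f(x) = sin(x)²
a = 1.0, b = 2.0, n = 4
h = (b - a)/n = 0.250000

Trapezoidal rule: (h/2)[f(x₀) + 2f(x₁) + 2f(x₂) + ... + f(xₙ)]

x_0 = 1.0000, f(x_0) = 0.708073, coefficient = 1
x_1 = 1.2500, f(x_1) = 0.900572, coefficient = 2
x_2 = 1.5000, f(x_2) = 0.994996, coefficient = 2
x_3 = 1.7500, f(x_3) = 0.968228, coefficient = 2
x_4 = 2.0000, f(x_4) = 0.826822, coefficient = 1

I ≈ (0.250000/2) × 7.262488 = 0.907811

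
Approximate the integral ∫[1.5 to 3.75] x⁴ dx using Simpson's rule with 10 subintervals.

f(x) = x⁴
a = 1.5, b = 3.75, n = 10
h = (b - a)/n = 0.225000

Simpson's rule: (h/3)[f(x₀) + 4f(x₁) + 2f(x₂) + ... + f(xₙ)]

x_0 = 1.5000, f(x_0) = 5.062500, coefficient = 1
x_1 = 1.7250, f(x_1) = 8.854344, coefficient = 4
x_2 = 1.9500, f(x_2) = 14.459006, coefficient = 2
x_3 = 2.1750, f(x_3) = 22.378813, coefficient = 4
x_4 = 2.4000, f(x_4) = 33.177600, coefficient = 2
x_5 = 2.6250, f(x_5) = 47.480713, coefficient = 4
x_6 = 2.8500, f(x_6) = 65.975006, coefficient = 2
x_7 = 3.0750, f(x_7) = 89.408844, coefficient = 4
x_8 = 3.3000, f(x_8) = 118.592100, coefficient = 2
x_9 = 3.5250, f(x_9) = 154.396157, coefficient = 4
x_10 = 3.7500, f(x_10) = 197.753906, coefficient = 1

I ≈ (0.225000/3) × 1957.299314 = 146.797449
Exact value: 146.796680
Error: 0.000769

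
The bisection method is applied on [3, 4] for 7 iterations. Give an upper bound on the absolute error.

Bisection error bound: |error| ≤ (b-a)/2^n
|error| ≤ (4 - 3)/2^7 = 1/2^7
|error| ≤ 0.0078125000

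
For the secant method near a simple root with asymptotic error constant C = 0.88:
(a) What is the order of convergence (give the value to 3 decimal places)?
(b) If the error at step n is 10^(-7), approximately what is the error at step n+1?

(a) Secant method has superlinear convergence with order φ = (1+√5)/2 ≈ 1.618.
    This means |e_{n+1}| ≈ C|e_n|^1.618.

(b) With |e_n| = 10^(-7) and C = 0.88:
    |e_{n+1}| ≈ 0.88 × (10^(-7))^1.618 = 0.88 × 10^(-11.33)

(a) ≈ 1.618 (golden ratio); (b) |e_{n+1}| ≈ 4.152e-12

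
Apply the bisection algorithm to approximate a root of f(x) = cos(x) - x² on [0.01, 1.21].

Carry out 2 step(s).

f(x) = cos(x) - x²
Initial interval: [0.01, 1.21]

Iteration 1:
  c_1 = (0.010000 + 1.210000)/2 = 0.610000
  f(c_1) = f(0.610000) = 0.447548
  f(a) × f(c) ≥ 0, new interval: [0.610000, 1.210000]
Iteration 2:
  c_2 = (0.610000 + 1.210000)/2 = 0.910000
  f(c_2) = f(0.910000) = -0.214354
  f(a) × f(c) < 0, new interval: [0.610000, 0.910000]

After 2 iteration(s), the approximation is c_2 = 0.910000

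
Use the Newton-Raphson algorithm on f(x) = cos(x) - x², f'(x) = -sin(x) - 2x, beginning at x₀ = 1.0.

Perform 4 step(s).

f(x) = cos(x) - x²
f'(x) = -sin(x) - 2x
x₀ = 1.0

Newton-Raphson formula: x_{n+1} = x_n - f(x_n)/f'(x_n)

Iteration 1:
  f(1.000000) = -0.459698
  f'(1.000000) = -2.841471
  x_1 = 1.000000 - (-0.459698)/(-2.841471) = 0.838218
Iteration 2:
  f(0.838218) = -0.033822
  f'(0.838218) = -2.419890
  x_2 = 0.838218 - (-0.033822)/(-2.419890) = 0.824242
Iteration 3:
  f(0.824242) = -0.000261
  f'(0.824242) = -2.382517
  x_3 = 0.824242 - (-0.000261)/(-2.382517) = 0.824132
Iteration 4:
  f(0.824132) = 0.000000
  f'(0.824132) = -2.382223
  x_4 = 0.824132 - 0.000000/(-2.382223) = 0.824132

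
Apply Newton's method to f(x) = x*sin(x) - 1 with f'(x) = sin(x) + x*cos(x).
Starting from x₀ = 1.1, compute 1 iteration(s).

f(x) = x*sin(x) - 1
f'(x) = sin(x) + x*cos(x)
x₀ = 1.1

Newton-Raphson formula: x_{n+1} = x_n - f(x_n)/f'(x_n)

Iteration 1:
  f(1.100000) = -0.019672
  f'(1.100000) = 1.390163
  x_1 = 1.100000 - (-0.019672)/1.390163 = 1.114151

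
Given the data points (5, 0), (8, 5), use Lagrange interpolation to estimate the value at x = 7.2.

Lagrange interpolation formula:
P(x) = Σ yᵢ × Lᵢ(x)
where Lᵢ(x) = Π_{j≠i} (x - xⱼ)/(xᵢ - xⱼ)

L_0(7.2) = (7.2 - 8)/(5 - 8) = 0.266667
L_1(7.2) = (7.2 - 5)/(8 - 5) = 0.733333

P(7.2) = 0×L_0(7.2) + 5×L_1(7.2)
P(7.2) = 3.666667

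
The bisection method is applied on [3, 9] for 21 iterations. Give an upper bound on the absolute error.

Bisection error bound: |error| ≤ (b-a)/2^n
|error| ≤ (9 - 3)/2^21 = 6/2^21
|error| ≤ 0.0000028610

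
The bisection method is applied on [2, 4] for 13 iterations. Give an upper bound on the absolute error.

Bisection error bound: |error| ≤ (b-a)/2^n
|error| ≤ (4 - 2)/2^13 = 2/2^13
|error| ≤ 0.0002441406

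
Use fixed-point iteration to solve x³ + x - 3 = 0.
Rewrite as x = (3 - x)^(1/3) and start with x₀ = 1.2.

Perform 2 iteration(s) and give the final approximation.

Equation: x³ + x - 3 = 0
Fixed-point form: x = (3 - x)^(1/3)
x₀ = 1.2

x_1 = g(1.200000) = 1.216440
x_2 = g(1.216440) = 1.212726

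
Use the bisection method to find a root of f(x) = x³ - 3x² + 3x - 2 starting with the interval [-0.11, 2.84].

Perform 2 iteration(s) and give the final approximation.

f(x) = x³ - 3x² + 3x - 2
Initial interval: [-0.11, 2.84]

Iteration 1:
  c_1 = (-0.110000 + 2.840000)/2 = 1.365000
  f(c_1) = f(1.365000) = -0.951373
  f(a) × f(c) ≥ 0, new interval: [1.365000, 2.840000]
Iteration 2:
  c_2 = (1.365000 + 2.840000)/2 = 2.102500
  f(c_2) = f(2.102500) = 0.340096
  f(a) × f(c) < 0, new interval: [1.365000, 2.102500]

After 2 iteration(s), the approximation is c_2 = 2.102500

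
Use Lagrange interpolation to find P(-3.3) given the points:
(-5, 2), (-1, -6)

Lagrange interpolation formula:
P(x) = Σ yᵢ × Lᵢ(x)
where Lᵢ(x) = Π_{j≠i} (x - xⱼ)/(xᵢ - xⱼ)

L_0(-3.3) = (-3.3 - (-1))/(-5 - (-1)) = 0.575000
L_1(-3.3) = (-3.3 - (-5))/(-1 - (-5)) = 0.425000

P(-3.3) = 2×L_0(-3.3) + (-6)×L_1(-3.3)
P(-3.3) = -1.400000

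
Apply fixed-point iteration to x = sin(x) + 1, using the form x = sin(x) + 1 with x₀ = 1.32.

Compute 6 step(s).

Equation: x = sin(x) + 1
Fixed-point form: x = sin(x) + 1
x₀ = 1.32

x_1 = g(1.320000) = 1.968715
x_2 = g(1.968715) = 1.921869
x_3 = g(1.921869) = 1.939004
x_4 = g(1.939004) = 1.932974
x_5 = g(1.932974) = 1.935127
x_6 = g(1.935127) = 1.934362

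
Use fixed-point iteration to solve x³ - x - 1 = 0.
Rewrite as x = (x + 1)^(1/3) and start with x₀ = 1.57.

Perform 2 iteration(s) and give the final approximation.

Equation: x³ - x - 1 = 0
Fixed-point form: x = (x + 1)^(1/3)
x₀ = 1.57

x_1 = g(1.570000) = 1.369760
x_2 = g(1.369760) = 1.333219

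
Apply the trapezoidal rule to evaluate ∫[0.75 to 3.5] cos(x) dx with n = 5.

f(x) = cos(x)
a = 0.75, b = 3.5, n = 5
h = (b - a)/n = 0.550000

Trapezoidal rule: (h/2)[f(x₀) + 2f(x₁) + 2f(x₂) + ... + f(xₙ)]

x_0 = 0.7500, f(x_0) = 0.731689, coefficient = 1
x_1 = 1.3000, f(x_1) = 0.267499, coefficient = 2
x_2 = 1.8500, f(x_2) = -0.275590, coefficient = 2
x_3 = 2.4000, f(x_3) = -0.737394, coefficient = 2
x_4 = 2.9500, f(x_4) = -0.981702, coefficient = 2
x_5 = 3.5000, f(x_5) = -0.936457, coefficient = 1

I ≈ (0.550000/2) × -3.659142 = -1.006264
Exact value: -1.032422
Error: 0.026158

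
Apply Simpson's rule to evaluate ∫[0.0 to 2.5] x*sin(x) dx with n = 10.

f(x) = x*sin(x)
a = 0.0, b = 2.5, n = 10
h = (b - a)/n = 0.250000

Simpson's rule: (h/3)[f(x₀) + 4f(x₁) + 2f(x₂) + ... + f(xₙ)]

x_0 = 0.0000, f(x_0) = 0.000000, coefficient = 1
x_1 = 0.2500, f(x_1) = 0.061851, coefficient = 4
x_2 = 0.5000, f(x_2) = 0.239713, coefficient = 2
x_3 = 0.7500, f(x_3) = 0.511229, coefficient = 4
x_4 = 1.0000, f(x_4) = 0.841471, coefficient = 2
x_5 = 1.2500, f(x_5) = 1.186231, coefficient = 4
x_6 = 1.5000, f(x_6) = 1.496242, coefficient = 2
x_7 = 1.7500, f(x_7) = 1.721975, coefficient = 4
x_8 = 2.0000, f(x_8) = 1.818595, coefficient = 2
x_9 = 2.2500, f(x_9) = 1.750665, coefficient = 4
x_10 = 2.5000, f(x_10) = 1.496180, coefficient = 1

I ≈ (0.250000/3) × 31.216026 = 2.601336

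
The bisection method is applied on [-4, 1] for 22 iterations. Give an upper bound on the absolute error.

Bisection error bound: |error| ≤ (b-a)/2^n
|error| ≤ (1 - (-4))/2^22 = 5/2^22
|error| ≤ 0.0000011921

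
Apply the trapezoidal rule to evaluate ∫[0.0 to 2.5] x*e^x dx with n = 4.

f(x) = x*e^x
a = 0.0, b = 2.5, n = 4
h = (b - a)/n = 0.625000

Trapezoidal rule: (h/2)[f(x₀) + 2f(x₁) + 2f(x₂) + ... + f(xₙ)]

x_0 = 0.0000, f(x_0) = 0.000000, coefficient = 1
x_1 = 0.6250, f(x_1) = 1.167654, coefficient = 2
x_2 = 1.2500, f(x_2) = 4.362929, coefficient = 2
x_3 = 1.8750, f(x_3) = 12.226536, coefficient = 2
x_4 = 2.5000, f(x_4) = 30.456235, coefficient = 1

I ≈ (0.625000/2) × 65.970471 = 20.615772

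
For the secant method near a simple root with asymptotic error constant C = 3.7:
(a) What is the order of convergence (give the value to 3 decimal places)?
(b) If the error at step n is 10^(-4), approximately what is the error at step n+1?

(a) Secant method has superlinear convergence with order φ = (1+√5)/2 ≈ 1.618.
    This means |e_{n+1}| ≈ C|e_n|^1.618.

(b) With |e_n| = 10^(-4) and C = 3.7:
    |e_{n+1}| ≈ 3.7 × (10^(-4))^1.618 = 3.7 × 10^(-6.47)

(a) ≈ 1.618 (golden ratio); (b) |e_{n+1}| ≈ 1.248e-06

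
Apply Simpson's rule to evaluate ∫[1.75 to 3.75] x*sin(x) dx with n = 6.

f(x) = x*sin(x)
a = 1.75, b = 3.75, n = 6
h = (b - a)/n = 0.333333

Simpson's rule: (h/3)[f(x₀) + 4f(x₁) + 2f(x₂) + ... + f(xₙ)]

x_0 = 1.7500, f(x_0) = 1.721975, coefficient = 1
x_1 = 2.0833, f(x_1) = 1.815632, coefficient = 4
x_2 = 2.4167, f(x_2) = 1.602443, coefficient = 2
x_3 = 2.7500, f(x_3) = 1.049568, coefficient = 4
x_4 = 3.0833, f(x_4) = 0.179531, coefficient = 2
x_5 = 3.4167, f(x_5) = -0.928029, coefficient = 4
x_6 = 3.7500, f(x_6) = -2.143355, coefficient = 1

I ≈ (0.333333/3) × 10.891252 = 1.210139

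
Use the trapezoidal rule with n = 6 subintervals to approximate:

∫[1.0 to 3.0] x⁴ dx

f(x) = x⁴
a = 1.0, b = 3.0, n = 6
h = (b - a)/n = 0.333333

Trapezoidal rule: (h/2)[f(x₀) + 2f(x₁) + 2f(x₂) + ... + f(xₙ)]

x_0 = 1.0000, f(x_0) = 1.000000, coefficient = 1
x_1 = 1.3333, f(x_1) = 3.160494, coefficient = 2
x_2 = 1.6667, f(x_2) = 7.716049, coefficient = 2
x_3 = 2.0000, f(x_3) = 16.000000, coefficient = 2
x_4 = 2.3333, f(x_4) = 29.641975, coefficient = 2
x_5 = 2.6667, f(x_5) = 50.567901, coefficient = 2
x_6 = 3.0000, f(x_6) = 81.000000, coefficient = 1

I ≈ (0.333333/2) × 296.172840 = 49.362140
Exact value: 48.400000
Error: 0.962140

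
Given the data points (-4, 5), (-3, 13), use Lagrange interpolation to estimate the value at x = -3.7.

Lagrange interpolation formula:
P(x) = Σ yᵢ × Lᵢ(x)
where Lᵢ(x) = Π_{j≠i} (x - xⱼ)/(xᵢ - xⱼ)

L_0(-3.7) = (-3.7 - (-3))/(-4 - (-3)) = 0.700000
L_1(-3.7) = (-3.7 - (-4))/(-3 - (-4)) = 0.300000

P(-3.7) = 5×L_0(-3.7) + 13×L_1(-3.7)
P(-3.7) = 7.400000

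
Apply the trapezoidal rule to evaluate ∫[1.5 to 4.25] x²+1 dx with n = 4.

f(x) = x²+1
a = 1.5, b = 4.25, n = 4
h = (b - a)/n = 0.687500

Trapezoidal rule: (h/2)[f(x₀) + 2f(x₁) + 2f(x₂) + ... + f(xₙ)]

x_0 = 1.5000, f(x_0) = 3.250000, coefficient = 1
x_1 = 2.1875, f(x_1) = 5.785156, coefficient = 2
x_2 = 2.8750, f(x_2) = 9.265625, coefficient = 2
x_3 = 3.5625, f(x_3) = 13.691406, coefficient = 2
x_4 = 4.2500, f(x_4) = 19.062500, coefficient = 1

I ≈ (0.687500/2) × 79.796875 = 27.430176
Exact value: 27.213542
Error: 0.216634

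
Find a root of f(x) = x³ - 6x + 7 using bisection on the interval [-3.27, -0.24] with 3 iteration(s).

f(x) = x³ - 6x + 7
Initial interval: [-3.27, -0.24]

Iteration 1:
  c_1 = (-3.270000 + (-0.240000))/2 = -1.755000
  f(c_1) = f(-1.755000) = 12.124556
  f(a) × f(c) < 0, new interval: [-3.270000, -1.755000]
Iteration 2:
  c_2 = (-3.270000 + (-1.755000))/2 = -2.512500
  f(c_2) = f(-2.512500) = 6.214451
  f(a) × f(c) < 0, new interval: [-3.270000, -2.512500]
Iteration 3:
  c_3 = (-3.270000 + (-2.512500))/2 = -2.891250
  f(c_3) = f(-2.891250) = 0.178597
  f(a) × f(c) < 0, new interval: [-3.270000, -2.891250]

After 3 iteration(s), the approximation is c_3 = -2.891250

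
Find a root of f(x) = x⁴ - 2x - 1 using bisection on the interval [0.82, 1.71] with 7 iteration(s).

f(x) = x⁴ - 2x - 1
Initial interval: [0.82, 1.71]

Iteration 1:
  c_1 = (0.820000 + 1.710000)/2 = 1.265000
  f(c_1) = f(1.265000) = -0.969280
  f(a) × f(c) ≥ 0, new interval: [1.265000, 1.710000]
Iteration 2:
  c_2 = (1.265000 + 1.710000)/2 = 1.487500
  f(c_2) = f(1.487500) = 0.920848
  f(a) × f(c) < 0, new interval: [1.265000, 1.487500]
Iteration 3:
  c_3 = (1.265000 + 1.487500)/2 = 1.376250
  f(c_3) = f(1.376250) = -0.165021
  f(a) × f(c) ≥ 0, new interval: [1.376250, 1.487500]
Iteration 4:
  c_4 = (1.376250 + 1.487500)/2 = 1.431875
  f(c_4) = f(1.431875) = 0.339841
  f(a) × f(c) < 0, new interval: [1.376250, 1.431875]
Iteration 5:
  c_5 = (1.376250 + 1.431875)/2 = 1.404062
  f(c_5) = f(1.404062) = 0.078259
  f(a) × f(c) < 0, new interval: [1.376250, 1.404062]
Iteration 6:
  c_6 = (1.376250 + 1.404062)/2 = 1.390156
  f(c_6) = f(1.390156) = -0.045623
  f(a) × f(c) ≥ 0, new interval: [1.390156, 1.404062]
Iteration 7:
  c_7 = (1.390156 + 1.404062)/2 = 1.397109
  f(c_7) = f(1.397109) = 0.015752
  f(a) × f(c) < 0, new interval: [1.390156, 1.397109]

After 7 iteration(s), the approximation is c_7 = 1.397109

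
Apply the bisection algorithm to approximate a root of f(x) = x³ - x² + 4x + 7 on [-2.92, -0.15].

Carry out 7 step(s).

f(x) = x³ - x² + 4x + 7
Initial interval: [-2.92, -0.15]

Iteration 1:
  c_1 = (-2.920000 + (-0.150000))/2 = -1.535000
  f(c_1) = f(-1.535000) = -5.113030
  f(a) × f(c) ≥ 0, new interval: [-1.535000, -0.150000]
Iteration 2:
  c_2 = (-1.535000 + (-0.150000))/2 = -0.842500
  f(c_2) = f(-0.842500) = 2.322182
  f(a) × f(c) < 0, new interval: [-1.535000, -0.842500]
Iteration 3:
  c_3 = (-1.535000 + (-0.842500))/2 = -1.188750
  f(c_3) = f(-1.188750) = -0.847981
  f(a) × f(c) ≥ 0, new interval: [-1.188750, -0.842500]
Iteration 4:
  c_4 = (-1.188750 + (-0.842500))/2 = -1.015625
  f(c_4) = f(-1.015625) = 0.858395
  f(a) × f(c) < 0, new interval: [-1.188750, -1.015625]
Iteration 5:
  c_5 = (-1.188750 + (-1.015625))/2 = -1.102187
  f(c_5) = f(-1.102187) = 0.037476
  f(a) × f(c) < 0, new interval: [-1.188750, -1.102187]
Iteration 6:
  c_6 = (-1.188750 + (-1.102187))/2 = -1.145469
  f(c_6) = f(-1.145469) = -0.396942
  f(a) × f(c) ≥ 0, new interval: [-1.145469, -1.102187]
Iteration 7:
  c_7 = (-1.145469 + (-1.102187))/2 = -1.123828
  f(c_7) = f(-1.123828) = -0.177685
  f(a) × f(c) ≥ 0, new interval: [-1.123828, -1.102187]

After 7 iteration(s), the approximation is c_7 = -1.123828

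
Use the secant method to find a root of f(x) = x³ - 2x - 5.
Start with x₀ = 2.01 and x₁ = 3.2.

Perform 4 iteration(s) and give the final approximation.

f(x) = x³ - 2x - 5
x₀ = 2.01, x₁ = 3.2

Secant formula: x_{n+1} = x_n - f(x_n)(x_n - x_{n-1})/(f(x_n) - f(x_{n-1}))

Iteration 1:
  f(2.010000) = -0.899399
  f(3.200000) = 21.368000
  x_2 = 3.200000 - 21.368000×(3.200000 - 2.010000)/(21.368000 - (-0.899399))
       = 2.058065
Iteration 2:
  f(3.200000) = 21.368000
  f(2.058065) = -0.398924
  x_3 = 2.058065 - (-0.398924)×(2.058065 - 3.200000)/(-0.398924 - 21.368000)
       = 2.078993
Iteration 3:
  f(2.058065) = -0.398924
  f(2.078993) = -0.172133
  x_4 = 2.078993 - (-0.172133)×(2.078993 - 2.058065)/(-0.172133 - (-0.398924))
       = 2.094878
Iteration 4:
  f(2.078993) = -0.172133
  f(2.094878) = 0.003644
  x_5 = 2.094878 - 0.003644×(2.094878 - 2.078993)/(0.003644 - (-0.172133))
       = 2.094549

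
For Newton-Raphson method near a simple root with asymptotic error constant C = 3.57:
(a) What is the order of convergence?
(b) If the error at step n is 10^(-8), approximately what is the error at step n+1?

(a) Newton-Raphson has quadratic (order 2) convergence near simple roots.
    This means |e_{n+1}| ≈ C|e_n|².

(b) With |e_n| = 10^(-8) and C = 3.57:
    |e_{n+1}| ≈ 3.57 × (10^(-8))² = 3.57 × 10^(-16)

(a) 2 (quadratic); (b) |e_{n+1}| ≈ 3.570e-16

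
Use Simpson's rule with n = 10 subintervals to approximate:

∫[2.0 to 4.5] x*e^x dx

f(x) = x*e^x
a = 2.0, b = 4.5, n = 10
h = (b - a)/n = 0.250000

Simpson's rule: (h/3)[f(x₀) + 4f(x₁) + 2f(x₂) + ... + f(xₙ)]

x_0 = 2.0000, f(x_0) = 14.778112, coefficient = 1
x_1 = 2.2500, f(x_1) = 21.347406, coefficient = 4
x_2 = 2.5000, f(x_2) = 30.456235, coefficient = 2
x_3 = 2.7500, f(x_3) = 43.017238, coefficient = 4
x_4 = 3.0000, f(x_4) = 60.256611, coefficient = 2
x_5 = 3.2500, f(x_5) = 83.818605, coefficient = 4
x_6 = 3.5000, f(x_6) = 115.904082, coefficient = 2
x_7 = 3.7500, f(x_7) = 159.454058, coefficient = 4
x_8 = 4.0000, f(x_8) = 218.392600, coefficient = 2
x_9 = 4.2500, f(x_9) = 297.948002, coefficient = 4
x_10 = 4.5000, f(x_10) = 405.077091, coefficient = 1

I ≈ (0.250000/3) × 3692.215490 = 307.684624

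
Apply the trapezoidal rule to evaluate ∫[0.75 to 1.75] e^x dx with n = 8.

f(x) = e^x
a = 0.75, b = 1.75, n = 8
h = (b - a)/n = 0.125000

Trapezoidal rule: (h/2)[f(x₀) + 2f(x₁) + 2f(x₂) + ... + f(xₙ)]

x_0 = 0.7500, f(x_0) = 2.117000, coefficient = 1
x_1 = 0.8750, f(x_1) = 2.398875, coefficient = 2
x_2 = 1.0000, f(x_2) = 2.718282, coefficient = 2
x_3 = 1.1250, f(x_3) = 3.080217, coefficient = 2
x_4 = 1.2500, f(x_4) = 3.490343, coefficient = 2
x_5 = 1.3750, f(x_5) = 3.955077, coefficient = 2
x_6 = 1.5000, f(x_6) = 4.481689, coefficient = 2
x_7 = 1.6250, f(x_7) = 5.078419, coefficient = 2
x_8 = 1.7500, f(x_8) = 5.754603, coefficient = 1

I ≈ (0.125000/2) × 58.277406 = 3.642338
Exact value: 3.637603
Error: 0.004735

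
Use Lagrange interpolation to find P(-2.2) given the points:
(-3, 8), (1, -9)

Lagrange interpolation formula:
P(x) = Σ yᵢ × Lᵢ(x)
where Lᵢ(x) = Π_{j≠i} (x - xⱼ)/(xᵢ - xⱼ)

L_0(-2.2) = (-2.2 - 1)/(-3 - 1) = 0.800000
L_1(-2.2) = (-2.2 - (-3))/(1 - (-3)) = 0.200000

P(-2.2) = 8×L_0(-2.2) + (-9)×L_1(-2.2)
P(-2.2) = 4.600000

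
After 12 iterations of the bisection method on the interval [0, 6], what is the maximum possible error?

Bisection error bound: |error| ≤ (b-a)/2^n
|error| ≤ (6 - 0)/2^12 = 6/2^12
|error| ≤ 0.0014648438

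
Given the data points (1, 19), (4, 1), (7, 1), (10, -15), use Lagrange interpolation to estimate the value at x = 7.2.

Lagrange interpolation formula:
P(x) = Σ yᵢ × Lᵢ(x)
where Lᵢ(x) = Π_{j≠i} (x - xⱼ)/(xᵢ - xⱼ)

L_0(7.2) = (7.2 - 4)/(1 - 4) × (7.2 - 7)/(1 - 7) × (7.2 - 10)/(1 - 10) = 0.011062
L_1(7.2) = (7.2 - 1)/(4 - 1) × (7.2 - 7)/(4 - 7) × (7.2 - 10)/(4 - 10) = -0.064296
L_2(7.2) = (7.2 - 1)/(7 - 1) × (7.2 - 4)/(7 - 4) × (7.2 - 10)/(7 - 10) = 1.028741
L_3(7.2) = (7.2 - 1)/(10 - 1) × (7.2 - 4)/(10 - 4) × (7.2 - 7)/(10 - 7) = 0.024494

P(7.2) = 19×L_0(7.2) + 1×L_1(7.2) + 1×L_2(7.2) + (-15)×L_3(7.2)
P(7.2) = 0.807210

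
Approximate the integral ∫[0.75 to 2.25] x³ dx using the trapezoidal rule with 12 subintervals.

f(x) = x³
a = 0.75, b = 2.25, n = 12
h = (b - a)/n = 0.125000

Trapezoidal rule: (h/2)[f(x₀) + 2f(x₁) + 2f(x₂) + ... + f(xₙ)]

x_0 = 0.7500, f(x_0) = 0.421875, coefficient = 1
x_1 = 0.8750, f(x_1) = 0.669922, coefficient = 2
x_2 = 1.0000, f(x_2) = 1.000000, coefficient = 2
x_3 = 1.1250, f(x_3) = 1.423828, coefficient = 2
x_4 = 1.2500, f(x_4) = 1.953125, coefficient = 2
x_5 = 1.3750, f(x_5) = 2.599609, coefficient = 2
x_6 = 1.5000, f(x_6) = 3.375000, coefficient = 2
x_7 = 1.6250, f(x_7) = 4.291016, coefficient = 2
x_8 = 1.7500, f(x_8) = 5.359375, coefficient = 2
x_9 = 1.8750, f(x_9) = 6.591797, coefficient = 2
x_10 = 2.0000, f(x_10) = 8.000000, coefficient = 2
x_11 = 2.1250, f(x_11) = 9.595703, coefficient = 2
x_12 = 2.2500, f(x_12) = 11.390625, coefficient = 1

I ≈ (0.125000/2) × 101.531250 = 6.345703
Exact value: 6.328125
Error: 0.017578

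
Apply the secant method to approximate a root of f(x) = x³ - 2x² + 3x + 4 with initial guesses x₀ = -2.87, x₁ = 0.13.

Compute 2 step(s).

f(x) = x³ - 2x² + 3x + 4
x₀ = -2.87, x₁ = 0.13

Secant formula: x_{n+1} = x_n - f(x_n)(x_n - x_{n-1})/(f(x_n) - f(x_{n-1}))

Iteration 1:
  f(-2.870000) = -44.723703
  f(0.130000) = 4.358397
  x_2 = 0.130000 - 4.358397×(0.130000 - (-2.870000))/(4.358397 - (-44.723703))
       = -0.136394
Iteration 2:
  f(0.130000) = 4.358397
  f(-0.136394) = 3.551073
  x_3 = -0.136394 - 3.551073×(-0.136394 - 0.130000)/(3.551073 - 4.358397)
       = -1.308149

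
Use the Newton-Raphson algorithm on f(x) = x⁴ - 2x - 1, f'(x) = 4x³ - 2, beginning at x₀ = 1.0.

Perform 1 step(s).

f(x) = x⁴ - 2x - 1
f'(x) = 4x³ - 2
x₀ = 1.0

Newton-Raphson formula: x_{n+1} = x_n - f(x_n)/f'(x_n)

Iteration 1:
  f(1.000000) = -2.000000
  f'(1.000000) = 2.000000
  x_1 = 1.000000 - (-2.000000)/2.000000 = 2.000000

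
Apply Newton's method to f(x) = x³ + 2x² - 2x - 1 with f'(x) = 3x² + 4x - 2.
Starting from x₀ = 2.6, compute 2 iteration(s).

f(x) = x³ + 2x² - 2x - 1
f'(x) = 3x² + 4x - 2
x₀ = 2.6

Newton-Raphson formula: x_{n+1} = x_n - f(x_n)/f'(x_n)

Iteration 1:
  f(2.600000) = 24.896000
  f'(2.600000) = 28.680000
  x_1 = 2.600000 - 24.896000/28.680000 = 1.731939
Iteration 2:
  f(1.731939) = 6.730489
  f'(1.731939) = 13.926589
  x_2 = 1.731939 - 6.730489/13.926589 = 1.248655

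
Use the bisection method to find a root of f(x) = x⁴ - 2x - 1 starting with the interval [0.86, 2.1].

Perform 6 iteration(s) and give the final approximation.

f(x) = x⁴ - 2x - 1
Initial interval: [0.86, 2.1]

Iteration 1:
  c_1 = (0.860000 + 2.100000)/2 = 1.480000
  f(c_1) = f(1.480000) = 0.837852
  f(a) × f(c) < 0, new interval: [0.860000, 1.480000]
Iteration 2:
  c_2 = (0.860000 + 1.480000)/2 = 1.170000
  f(c_2) = f(1.170000) = -1.466113
  f(a) × f(c) ≥ 0, new interval: [1.170000, 1.480000]
Iteration 3:
  c_3 = (1.170000 + 1.480000)/2 = 1.325000
  f(c_3) = f(1.325000) = -0.567781
  f(a) × f(c) ≥ 0, new interval: [1.325000, 1.480000]
Iteration 4:
  c_4 = (1.325000 + 1.480000)/2 = 1.402500
  f(c_4) = f(1.402500) = 0.064114
  f(a) × f(c) < 0, new interval: [1.325000, 1.402500]
Iteration 5:
  c_5 = (1.325000 + 1.402500)/2 = 1.363750
  f(c_5) = f(1.363750) = -0.268592
  f(a) × f(c) ≥ 0, new interval: [1.363750, 1.402500]
Iteration 6:
  c_6 = (1.363750 + 1.402500)/2 = 1.383125
  f(c_6) = f(1.383125) = -0.106548
  f(a) × f(c) ≥ 0, new interval: [1.383125, 1.402500]

After 6 iteration(s), the approximation is c_6 = 1.383125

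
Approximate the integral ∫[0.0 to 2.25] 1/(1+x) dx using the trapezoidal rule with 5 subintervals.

f(x) = 1/(1+x)
a = 0.0, b = 2.25, n = 5
h = (b - a)/n = 0.450000

Trapezoidal rule: (h/2)[f(x₀) + 2f(x₁) + 2f(x₂) + ... + f(xₙ)]

x_0 = 0.0000, f(x_0) = 1.000000, coefficient = 1
x_1 = 0.4500, f(x_1) = 0.689655, coefficient = 2
x_2 = 0.9000, f(x_2) = 0.526316, coefficient = 2
x_3 = 1.3500, f(x_3) = 0.425532, coefficient = 2
x_4 = 1.8000, f(x_4) = 0.357143, coefficient = 2
x_5 = 2.2500, f(x_5) = 0.307692, coefficient = 1

I ≈ (0.450000/2) × 5.304984 = 1.193621
Exact value: 1.178655
Error: 0.014966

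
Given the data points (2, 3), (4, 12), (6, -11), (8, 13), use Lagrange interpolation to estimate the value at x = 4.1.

Lagrange interpolation formula:
P(x) = Σ yᵢ × Lᵢ(x)
where Lᵢ(x) = Π_{j≠i} (x - xⱼ)/(xᵢ - xⱼ)

L_0(4.1) = (4.1 - 4)/(2 - 4) × (4.1 - 6)/(2 - 6) × (4.1 - 8)/(2 - 8) = -0.015437
L_1(4.1) = (4.1 - 2)/(4 - 2) × (4.1 - 6)/(4 - 6) × (4.1 - 8)/(4 - 8) = 0.972563
L_2(4.1) = (4.1 - 2)/(6 - 2) × (4.1 - 4)/(6 - 4) × (4.1 - 8)/(6 - 8) = 0.051187
L_3(4.1) = (4.1 - 2)/(8 - 2) × (4.1 - 4)/(8 - 4) × (4.1 - 6)/(8 - 6) = -0.008312

P(4.1) = 3×L_0(4.1) + 12×L_1(4.1) + (-11)×L_2(4.1) + 13×L_3(4.1)
P(4.1) = 10.953313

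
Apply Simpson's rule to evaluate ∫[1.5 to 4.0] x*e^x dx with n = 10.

f(x) = x*e^x
a = 1.5, b = 4.0, n = 10
h = (b - a)/n = 0.250000

Simpson's rule: (h/3)[f(x₀) + 4f(x₁) + 2f(x₂) + ... + f(xₙ)]

x_0 = 1.5000, f(x_0) = 6.722534, coefficient = 1
x_1 = 1.7500, f(x_1) = 10.070555, coefficient = 4
x_2 = 2.0000, f(x_2) = 14.778112, coefficient = 2
x_3 = 2.2500, f(x_3) = 21.347406, coefficient = 4
x_4 = 2.5000, f(x_4) = 30.456235, coefficient = 2
x_5 = 2.7500, f(x_5) = 43.017238, coefficient = 4
x_6 = 3.0000, f(x_6) = 60.256611, coefficient = 2
x_7 = 3.2500, f(x_7) = 83.818605, coefficient = 4
x_8 = 3.5000, f(x_8) = 115.904082, coefficient = 2
x_9 = 3.7500, f(x_9) = 159.454058, coefficient = 4
x_10 = 4.0000, f(x_10) = 218.392600, coefficient = 1

I ≈ (0.250000/3) × 1938.736654 = 161.561388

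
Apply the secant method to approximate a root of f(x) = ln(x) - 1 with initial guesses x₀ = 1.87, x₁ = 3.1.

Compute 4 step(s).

f(x) = ln(x) - 1
x₀ = 1.87, x₁ = 3.1

Secant formula: x_{n+1} = x_n - f(x_n)(x_n - x_{n-1})/(f(x_n) - f(x_{n-1}))

Iteration 1:
  f(1.870000) = -0.374062
  f(3.100000) = 0.131402
  x_2 = 3.100000 - 0.131402×(3.100000 - 1.870000)/(0.131402 - (-0.374062))
       = 2.780245
Iteration 2:
  f(3.100000) = 0.131402
  f(2.780245) = 0.022539
  x_3 = 2.780245 - 0.022539×(2.780245 - 3.100000)/(0.022539 - 0.131402)
       = 2.714043
Iteration 3:
  f(2.780245) = 0.022539
  f(2.714043) = -0.001561
  x_4 = 2.714043 - (-0.001561)×(2.714043 - 2.780245)/(-0.001561 - 0.022539)
       = 2.718330
Iteration 4:
  f(2.714043) = -0.001561
  f(2.718330) = 0.000018
  x_5 = 2.718330 - 0.000018×(2.718330 - 2.714043)/(0.000018 - (-0.001561))
       = 2.718282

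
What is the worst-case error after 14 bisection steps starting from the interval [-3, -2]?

Bisection error bound: |error| ≤ (b-a)/2^n
|error| ≤ (-2 - (-3))/2^14 = 1/2^14
|error| ≤ 0.0000610352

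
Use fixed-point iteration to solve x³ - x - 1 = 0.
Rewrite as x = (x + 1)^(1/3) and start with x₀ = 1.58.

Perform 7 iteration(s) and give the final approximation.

Equation: x³ - x - 1 = 0
Fixed-point form: x = (x + 1)^(1/3)
x₀ = 1.58

x_1 = g(1.580000) = 1.371534
x_2 = g(1.371534) = 1.333551
x_3 = g(1.333551) = 1.326394
x_4 = g(1.326394) = 1.325036
x_5 = g(1.325036) = 1.324778
x_6 = g(1.324778) = 1.324729
x_7 = g(1.324729) = 1.324720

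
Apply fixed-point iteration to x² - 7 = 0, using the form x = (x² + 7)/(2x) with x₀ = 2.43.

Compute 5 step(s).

Equation: x² - 7 = 0
Fixed-point form: x = (x² + 7)/(2x)
x₀ = 2.43

x_1 = g(2.430000) = 2.655329
x_2 = g(2.655329) = 2.645769
x_3 = g(2.645769) = 2.645751
x_4 = g(2.645751) = 2.645751
x_5 = g(2.645751) = 2.645751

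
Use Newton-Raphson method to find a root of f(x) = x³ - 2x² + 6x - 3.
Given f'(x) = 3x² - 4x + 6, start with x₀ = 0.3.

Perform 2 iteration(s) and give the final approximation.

f(x) = x³ - 2x² + 6x - 3
f'(x) = 3x² - 4x + 6
x₀ = 0.3

Newton-Raphson formula: x_{n+1} = x_n - f(x_n)/f'(x_n)

Iteration 1:
  f(0.300000) = -1.353000
  f'(0.300000) = 5.070000
  x_1 = 0.300000 - (-1.353000)/5.070000 = 0.566864
Iteration 2:
  f(0.566864) = -0.059333
  f'(0.566864) = 4.696548
  x_2 = 0.566864 - (-0.059333)/4.696548 = 0.579497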